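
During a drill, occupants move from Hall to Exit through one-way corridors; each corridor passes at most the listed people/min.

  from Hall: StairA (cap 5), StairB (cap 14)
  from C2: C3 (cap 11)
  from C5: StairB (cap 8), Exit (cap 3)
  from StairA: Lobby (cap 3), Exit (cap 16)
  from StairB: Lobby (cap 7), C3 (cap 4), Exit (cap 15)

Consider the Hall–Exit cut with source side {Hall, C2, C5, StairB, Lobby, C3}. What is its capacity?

Edges leaving {Hall, C2, C5, StairB, Lobby, C3}: Hall→StairA (5), C5→Exit (3), StairB→Exit (15).
Cut capacity = 5 + 3 + 15 = 23.

23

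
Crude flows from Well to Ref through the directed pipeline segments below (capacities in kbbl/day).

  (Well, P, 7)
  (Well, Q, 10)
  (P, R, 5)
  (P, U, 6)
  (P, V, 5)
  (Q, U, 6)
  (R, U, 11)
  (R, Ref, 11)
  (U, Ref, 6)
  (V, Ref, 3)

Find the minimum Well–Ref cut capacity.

Augment Well→P→R→Ref: bottleneck 5, flow now 5.
Augment Well→P→U→Ref: bottleneck 2, flow now 7.
Augment Well→Q→U→Ref: bottleneck 4, flow now 11.
Augment Well→Q→U→P→V→Ref: bottleneck 2, flow now 13. (uses reverse residual edge)
No augmenting path remains; maximum flow = 13.
By max-flow min-cut, the minimum cut capacity equals the max flow.
In the residual graph, reachable from Well: {Well, Q}.
Min-cut edges: Well→P (7), Q→U (6); capacity 7 + 6 = 13.

13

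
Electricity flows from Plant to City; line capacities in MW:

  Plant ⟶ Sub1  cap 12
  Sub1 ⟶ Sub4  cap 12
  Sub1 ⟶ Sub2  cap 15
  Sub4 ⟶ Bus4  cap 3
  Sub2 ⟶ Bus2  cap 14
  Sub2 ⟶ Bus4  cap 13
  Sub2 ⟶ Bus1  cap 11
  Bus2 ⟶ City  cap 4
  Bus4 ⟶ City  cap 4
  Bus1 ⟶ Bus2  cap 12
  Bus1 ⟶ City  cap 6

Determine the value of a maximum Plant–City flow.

Augment Plant→Sub1→Sub4→Bus4→City: bottleneck 3, flow now 3.
Augment Plant→Sub1→Sub2→Bus2→City: bottleneck 4, flow now 7.
Augment Plant→Sub1→Sub2→Bus4→City: bottleneck 1, flow now 8.
Augment Plant→Sub1→Sub2→Bus1→City: bottleneck 4, flow now 12.
No augmenting path remains; maximum flow = 12.
In the residual graph, reachable from Plant: {Plant}.
Min-cut edges: Plant→Sub1 (12); capacity 12 = 12.
This cut is saturated, so no flow can exceed 12.

12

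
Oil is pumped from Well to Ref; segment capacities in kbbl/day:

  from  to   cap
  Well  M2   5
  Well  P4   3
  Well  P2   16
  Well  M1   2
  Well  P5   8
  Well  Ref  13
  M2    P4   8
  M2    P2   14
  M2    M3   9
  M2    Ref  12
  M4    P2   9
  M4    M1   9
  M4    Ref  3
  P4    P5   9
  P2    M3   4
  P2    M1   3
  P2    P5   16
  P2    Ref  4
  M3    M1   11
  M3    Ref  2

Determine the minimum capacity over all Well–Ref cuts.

Augment Well→Ref: bottleneck 13, flow now 13.
Augment Well→M2→Ref: bottleneck 5, flow now 18.
Augment Well→P2→Ref: bottleneck 4, flow now 22.
Augment Well→P2→M3→Ref: bottleneck 2, flow now 24.
No augmenting path remains; maximum flow = 24.
By max-flow min-cut, the minimum cut capacity equals the max flow.
In the residual graph, reachable from Well: {Well, P4, P2, M3, M1, P5}.
Min-cut edges: Well→M2 (5), Well→Ref (13), P2→Ref (4), M3→Ref (2); capacity 5 + 13 + 4 + 2 = 24.

24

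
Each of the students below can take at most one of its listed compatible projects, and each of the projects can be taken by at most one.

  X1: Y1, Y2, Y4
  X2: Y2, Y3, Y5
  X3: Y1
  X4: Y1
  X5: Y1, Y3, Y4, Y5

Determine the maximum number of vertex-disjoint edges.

4

Unit-capacity flow: source→left, listed edges, right→sink; max matching = max flow.
Augmenting path X1→Y1 (+1); matched 1.
Augmenting path X2→Y2 (+1); matched 2.
Augmenting path X5→Y3 (+1); matched 3.
Augmenting path X3→Y1→X1→Y4 (+1); matched 4.
No augmenting path remains; maximum matching = 4.
König certificate: {X1, X2, X5, Y1} is a vertex cover of size 4 (every listed pair touches it), so no matching can be larger.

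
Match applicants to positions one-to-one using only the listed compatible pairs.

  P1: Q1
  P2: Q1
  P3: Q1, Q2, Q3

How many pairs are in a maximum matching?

Unit-capacity flow: source→left, listed edges, right→sink; max matching = max flow.
Augmenting path P1→Q1 (+1); matched 1.
Augmenting path P3→Q2 (+1); matched 2.
No augmenting path remains; maximum matching = 2.
König certificate: {P3, Q1} is a vertex cover of size 2 (every listed pair touches it), so no matching can be larger.

2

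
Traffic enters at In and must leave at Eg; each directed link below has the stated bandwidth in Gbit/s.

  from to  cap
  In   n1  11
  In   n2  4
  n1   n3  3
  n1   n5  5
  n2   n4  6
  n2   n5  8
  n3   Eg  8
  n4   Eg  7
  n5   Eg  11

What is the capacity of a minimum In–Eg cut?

12

Augment In→n1→n3→Eg: bottleneck 3, flow now 3.
Augment In→n1→n5→Eg: bottleneck 5, flow now 8.
Augment In→n2→n4→Eg: bottleneck 4, flow now 12.
No augmenting path remains; maximum flow = 12.
By max-flow min-cut, the minimum cut capacity equals the max flow.
In the residual graph, reachable from In: {In, n1}.
Min-cut edges: In→n2 (4), n1→n3 (3), n1→n5 (5); capacity 4 + 3 + 5 = 12.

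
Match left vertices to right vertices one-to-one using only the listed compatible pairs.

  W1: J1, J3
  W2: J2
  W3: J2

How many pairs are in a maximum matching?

Unit-capacity flow: source→left, listed edges, right→sink; max matching = max flow.
Augmenting path W1→J1 (+1); matched 1.
Augmenting path W2→J2 (+1); matched 2.
No augmenting path remains; maximum matching = 2.
König certificate: {W1, J2} is a vertex cover of size 2 (every listed pair touches it), so no matching can be larger.

2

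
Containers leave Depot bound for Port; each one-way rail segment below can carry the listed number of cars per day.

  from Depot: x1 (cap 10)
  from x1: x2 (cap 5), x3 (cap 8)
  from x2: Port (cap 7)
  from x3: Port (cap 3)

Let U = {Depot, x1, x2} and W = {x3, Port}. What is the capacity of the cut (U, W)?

Edges leaving {Depot, x1, x2}: x1→x3 (8), x2→Port (7).
Cut capacity = 8 + 7 = 15.

15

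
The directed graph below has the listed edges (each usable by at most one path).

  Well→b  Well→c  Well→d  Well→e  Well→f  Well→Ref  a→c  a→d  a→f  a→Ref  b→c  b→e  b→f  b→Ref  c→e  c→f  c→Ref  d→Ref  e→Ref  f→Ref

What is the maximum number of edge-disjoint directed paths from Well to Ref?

6

Assign every edge capacity 1; by Menger, the answer equals the max flow.
Path Well→Ref (+1); total 1.
Path Well→b→Ref (+1); total 2.
Path Well→c→Ref (+1); total 3.
Path Well→d→Ref (+1); total 4.
Path Well→e→Ref (+1); total 5.
Path Well→f→Ref (+1); total 6.
No residual Well→Ref path; max flow = 6.
Certifying cut of size 6: {Well→Ref, Well→b, Well→c, Well→d, Well→e, Well→f}.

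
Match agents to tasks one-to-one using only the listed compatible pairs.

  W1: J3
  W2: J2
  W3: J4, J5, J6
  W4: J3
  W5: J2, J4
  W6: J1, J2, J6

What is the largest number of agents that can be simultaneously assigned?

5

Unit-capacity flow: source→left, listed edges, right→sink; max matching = max flow.
Augmenting path W1→J3 (+1); matched 1.
Augmenting path W2→J2 (+1); matched 2.
Augmenting path W3→J4 (+1); matched 3.
Augmenting path W6→J1 (+1); matched 4.
Augmenting path W5→J4→W3→J5 (+1); matched 5.
No augmenting path remains; maximum matching = 5.
König certificate: {W2, W3, W5, W6, J3} is a vertex cover of size 5 (every listed pair touches it), so no matching can be larger.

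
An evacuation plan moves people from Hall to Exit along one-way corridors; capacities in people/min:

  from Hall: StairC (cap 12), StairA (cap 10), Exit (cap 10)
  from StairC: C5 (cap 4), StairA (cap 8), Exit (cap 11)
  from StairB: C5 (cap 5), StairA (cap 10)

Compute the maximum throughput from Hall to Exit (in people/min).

Augment Hall→Exit: bottleneck 10, flow now 10.
Augment Hall→StairC→Exit: bottleneck 11, flow now 21.
No augmenting path remains; maximum flow = 21.
In the residual graph, reachable from Hall: {Hall, StairC, C5, StairA}.
Min-cut edges: Hall→Exit (10), StairC→Exit (11); capacity 10 + 11 = 21.
This cut is saturated, so no flow can exceed 21.

21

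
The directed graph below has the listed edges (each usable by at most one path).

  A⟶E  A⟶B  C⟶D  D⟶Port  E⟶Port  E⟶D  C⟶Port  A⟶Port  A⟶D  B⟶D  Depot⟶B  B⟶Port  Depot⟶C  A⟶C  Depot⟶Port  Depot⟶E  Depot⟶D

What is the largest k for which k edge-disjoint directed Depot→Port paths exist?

Assign every edge capacity 1; by Menger, the answer equals the max flow.
Path Depot→Port (+1); total 1.
Path Depot→B→Port (+1); total 2.
Path Depot→C→Port (+1); total 3.
Path Depot→D→Port (+1); total 4.
Path Depot→E→Port (+1); total 5.
No residual Depot→Port path; max flow = 5.
Certifying cut of size 5: {Depot→B, Depot→C, Depot→D, Depot→E, Depot→Port}.

5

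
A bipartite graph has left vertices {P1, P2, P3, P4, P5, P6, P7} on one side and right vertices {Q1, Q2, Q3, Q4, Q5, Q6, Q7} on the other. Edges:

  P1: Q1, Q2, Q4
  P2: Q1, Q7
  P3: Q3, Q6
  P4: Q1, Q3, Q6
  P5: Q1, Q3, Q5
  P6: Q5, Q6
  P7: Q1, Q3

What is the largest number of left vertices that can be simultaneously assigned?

Unit-capacity flow: source→left, listed edges, right→sink; max matching = max flow.
Augmenting path P1→Q1 (+1); matched 1.
Augmenting path P2→Q7 (+1); matched 2.
Augmenting path P3→Q3 (+1); matched 3.
Augmenting path P4→Q6 (+1); matched 4.
Augmenting path P5→Q5 (+1); matched 5.
Augmenting path P7→Q1→P1→Q2 (+1); matched 6.
No augmenting path remains; maximum matching = 6.
König certificate: {P1, P2, Q1, Q3, Q5, Q6} is a vertex cover of size 6 (every listed pair touches it), so no matching can be larger.

6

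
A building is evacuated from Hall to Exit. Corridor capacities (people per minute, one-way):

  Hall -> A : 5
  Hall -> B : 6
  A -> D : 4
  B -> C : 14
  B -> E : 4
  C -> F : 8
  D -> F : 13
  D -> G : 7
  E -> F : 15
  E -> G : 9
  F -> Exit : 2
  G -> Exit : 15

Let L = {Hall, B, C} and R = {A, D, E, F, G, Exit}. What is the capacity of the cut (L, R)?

17

Edges leaving {Hall, B, C}: Hall→A (5), B→E (4), C→F (8).
Cut capacity = 5 + 4 + 8 = 17.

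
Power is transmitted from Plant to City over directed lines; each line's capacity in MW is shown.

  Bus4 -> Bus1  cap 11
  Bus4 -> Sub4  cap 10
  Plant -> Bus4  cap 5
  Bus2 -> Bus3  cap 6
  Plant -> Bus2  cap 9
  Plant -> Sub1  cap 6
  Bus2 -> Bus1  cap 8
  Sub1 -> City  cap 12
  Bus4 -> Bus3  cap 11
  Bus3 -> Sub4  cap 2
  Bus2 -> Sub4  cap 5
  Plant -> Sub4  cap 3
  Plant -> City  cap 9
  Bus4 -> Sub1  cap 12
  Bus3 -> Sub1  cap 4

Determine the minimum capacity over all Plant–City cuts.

21

Augment Plant→City: bottleneck 9, flow now 9.
Augment Plant→Sub1→City: bottleneck 6, flow now 15.
Augment Plant→Bus4→Sub1→City: bottleneck 5, flow now 20.
Augment Plant→Bus2→Bus3→Sub1→City: bottleneck 1, flow now 21.
No augmenting path remains; maximum flow = 21.
By max-flow min-cut, the minimum cut capacity equals the max flow.
In the residual graph, reachable from Plant: {Plant, Bus4, Bus2, Bus3, Bus1, Sub4, Sub1}.
Min-cut edges: Plant→City (9), Sub1→City (12); capacity 9 + 12 = 21.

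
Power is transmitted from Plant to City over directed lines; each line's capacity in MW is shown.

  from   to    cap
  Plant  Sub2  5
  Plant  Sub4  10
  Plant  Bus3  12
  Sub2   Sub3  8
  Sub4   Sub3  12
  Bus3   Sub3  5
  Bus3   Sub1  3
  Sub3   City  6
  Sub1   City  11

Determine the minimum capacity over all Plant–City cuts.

Augment Plant→Sub2→Sub3→City: bottleneck 5, flow now 5.
Augment Plant→Sub4→Sub3→City: bottleneck 1, flow now 6.
Augment Plant→Bus3→Sub1→City: bottleneck 3, flow now 9.
No augmenting path remains; maximum flow = 9.
By max-flow min-cut, the minimum cut capacity equals the max flow.
In the residual graph, reachable from Plant: {Plant, Sub2, Sub4, Bus3, Sub3}.
Min-cut edges: Bus3→Sub1 (3), Sub3→City (6); capacity 3 + 6 = 9.

9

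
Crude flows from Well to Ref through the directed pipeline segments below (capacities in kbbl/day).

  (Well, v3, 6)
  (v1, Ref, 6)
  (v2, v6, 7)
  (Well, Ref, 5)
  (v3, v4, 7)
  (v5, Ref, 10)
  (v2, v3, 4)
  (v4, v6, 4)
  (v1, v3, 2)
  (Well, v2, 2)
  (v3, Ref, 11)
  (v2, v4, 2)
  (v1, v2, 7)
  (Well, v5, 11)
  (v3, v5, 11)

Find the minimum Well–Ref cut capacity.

23

Augment Well→Ref: bottleneck 5, flow now 5.
Augment Well→v3→Ref: bottleneck 6, flow now 11.
Augment Well→v5→Ref: bottleneck 10, flow now 21.
Augment Well→v2→v3→Ref: bottleneck 2, flow now 23.
No augmenting path remains; maximum flow = 23.
By max-flow min-cut, the minimum cut capacity equals the max flow.
In the residual graph, reachable from Well: {Well, v5}.
Min-cut edges: Well→v2 (2), Well→v3 (6), Well→Ref (5), v5→Ref (10); capacity 2 + 6 + 5 + 10 = 23.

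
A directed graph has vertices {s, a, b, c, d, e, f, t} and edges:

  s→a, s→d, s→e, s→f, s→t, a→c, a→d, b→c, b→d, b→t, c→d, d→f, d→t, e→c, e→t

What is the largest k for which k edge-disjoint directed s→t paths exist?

3

Assign every edge capacity 1; by Menger, the answer equals the max flow.
Path s→t (+1); total 1.
Path s→d→t (+1); total 2.
Path s→e→t (+1); total 3.
No residual s→t path; max flow = 3.
Certifying cut of size 3: {d→t, s→e, s→t}.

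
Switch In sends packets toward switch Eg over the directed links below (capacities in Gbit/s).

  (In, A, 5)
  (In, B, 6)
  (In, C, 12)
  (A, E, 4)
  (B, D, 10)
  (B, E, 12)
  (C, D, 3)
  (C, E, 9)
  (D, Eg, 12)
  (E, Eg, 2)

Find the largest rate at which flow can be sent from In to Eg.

11

Augment In→A→E→Eg: bottleneck 2, flow now 2.
Augment In→B→D→Eg: bottleneck 6, flow now 8.
Augment In→C→D→Eg: bottleneck 3, flow now 11.
No augmenting path remains; maximum flow = 11.
In the residual graph, reachable from In: {In, A, C, E}.
Min-cut edges: In→B (6), C→D (3), E→Eg (2); capacity 6 + 3 + 2 = 11.
This cut is saturated, so no flow can exceed 11.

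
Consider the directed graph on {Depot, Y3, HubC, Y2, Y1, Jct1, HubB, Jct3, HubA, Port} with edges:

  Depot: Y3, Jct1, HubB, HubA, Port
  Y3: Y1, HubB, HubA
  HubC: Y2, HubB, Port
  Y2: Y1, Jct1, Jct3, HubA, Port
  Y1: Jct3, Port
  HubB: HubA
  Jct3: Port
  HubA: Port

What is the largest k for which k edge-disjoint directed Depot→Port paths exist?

3

Assign every edge capacity 1; by Menger, the answer equals the max flow.
Path Depot→Port (+1); total 1.
Path Depot→HubA→Port (+1); total 2.
Path Depot→Y3→Y1→Port (+1); total 3.
No residual Depot→Port path; max flow = 3.
Certifying cut of size 3: {Depot→Port, Depot→Y3, HubA→Port}.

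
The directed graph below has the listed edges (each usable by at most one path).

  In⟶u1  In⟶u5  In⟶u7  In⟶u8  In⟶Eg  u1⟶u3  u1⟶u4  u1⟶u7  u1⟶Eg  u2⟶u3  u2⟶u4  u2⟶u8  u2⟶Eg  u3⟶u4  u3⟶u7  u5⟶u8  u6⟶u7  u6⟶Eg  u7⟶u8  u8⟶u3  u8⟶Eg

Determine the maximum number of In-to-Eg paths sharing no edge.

Assign every edge capacity 1; by Menger, the answer equals the max flow.
Path In→Eg (+1); total 1.
Path In→u1→Eg (+1); total 2.
Path In→u8→Eg (+1); total 3.
No residual In→Eg path; max flow = 3.
Certifying cut of size 3: {In→Eg, In→u1, u8→Eg}.

3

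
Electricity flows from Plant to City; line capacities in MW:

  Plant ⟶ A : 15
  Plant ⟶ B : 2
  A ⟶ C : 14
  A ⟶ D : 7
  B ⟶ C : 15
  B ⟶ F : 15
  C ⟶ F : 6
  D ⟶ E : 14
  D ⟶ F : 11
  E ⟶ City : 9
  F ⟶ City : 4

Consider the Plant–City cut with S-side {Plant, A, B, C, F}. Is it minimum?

Given cut capacity: 7 + 4 = 11.
Augment Plant→B→F→City: bottleneck 2, flow now 2.
Augment Plant→A→C→F→City: bottleneck 2, flow now 4.
Augment Plant→A→D→E→City: bottleneck 7, flow now 11.
No augmenting path remains; maximum flow = 11.
Cut capacity 11 equals the max flow, so it is a minimum cut.

Yes — it is a minimum cut (capacity 11).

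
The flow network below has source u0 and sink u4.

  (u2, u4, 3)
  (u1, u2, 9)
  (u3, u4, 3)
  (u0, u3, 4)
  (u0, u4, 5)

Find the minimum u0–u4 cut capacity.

Augment u0→u4: bottleneck 5, flow now 5.
Augment u0→u3→u4: bottleneck 3, flow now 8.
No augmenting path remains; maximum flow = 8.
By max-flow min-cut, the minimum cut capacity equals the max flow.
In the residual graph, reachable from u0: {u0, u3}.
Min-cut edges: u0→u4 (5), u3→u4 (3); capacity 5 + 3 = 8.

8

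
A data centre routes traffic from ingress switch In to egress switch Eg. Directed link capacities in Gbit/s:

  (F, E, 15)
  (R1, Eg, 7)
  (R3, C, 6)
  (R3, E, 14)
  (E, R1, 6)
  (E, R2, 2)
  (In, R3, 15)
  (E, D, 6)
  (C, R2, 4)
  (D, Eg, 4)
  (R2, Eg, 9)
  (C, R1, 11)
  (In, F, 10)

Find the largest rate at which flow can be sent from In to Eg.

17

Augment In→R3→E→R2→Eg: bottleneck 2, flow now 2.
Augment In→R3→E→D→Eg: bottleneck 4, flow now 6.
Augment In→R3→E→R1→Eg: bottleneck 6, flow now 12.
Augment In→R3→C→R2→Eg: bottleneck 3, flow now 15.
Augment In→F→E→R3→C→R2→Eg: bottleneck 1, flow now 16. (uses reverse residual edge)
Augment In→F→E→R3→C→R1→Eg: bottleneck 1, flow now 17. (uses reverse residual edge)
No augmenting path remains; maximum flow = 17.
In the residual graph, reachable from In: {In, R3, F, E, C, D, R1}.
Min-cut edges: E→R2 (2), C→R2 (4), D→Eg (4), R1→Eg (7); capacity 2 + 4 + 4 + 7 = 17.
This cut is saturated, so no flow can exceed 17.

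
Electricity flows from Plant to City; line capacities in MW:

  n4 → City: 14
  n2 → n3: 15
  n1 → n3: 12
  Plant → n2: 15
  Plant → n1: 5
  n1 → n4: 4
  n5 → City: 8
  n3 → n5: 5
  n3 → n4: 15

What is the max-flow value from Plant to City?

19

Augment Plant→n1→n4→City: bottleneck 4, flow now 4.
Augment Plant→n1→n3→n4→City: bottleneck 1, flow now 5.
Augment Plant→n2→n3→n4→City: bottleneck 9, flow now 14.
Augment Plant→n2→n3→n5→City: bottleneck 5, flow now 19.
No augmenting path remains; maximum flow = 19.
In the residual graph, reachable from Plant: {Plant, n1, n2, n3, n4}.
Min-cut edges: n3→n5 (5), n4→City (14); capacity 5 + 14 = 19.
This cut is saturated, so no flow can exceed 19.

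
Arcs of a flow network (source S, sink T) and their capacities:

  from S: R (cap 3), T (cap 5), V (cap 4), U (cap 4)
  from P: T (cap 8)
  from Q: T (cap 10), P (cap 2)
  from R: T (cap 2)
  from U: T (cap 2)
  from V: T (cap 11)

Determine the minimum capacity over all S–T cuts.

Augment S→T: bottleneck 5, flow now 5.
Augment S→R→T: bottleneck 2, flow now 7.
Augment S→U→T: bottleneck 2, flow now 9.
Augment S→V→T: bottleneck 4, flow now 13.
No augmenting path remains; maximum flow = 13.
By max-flow min-cut, the minimum cut capacity equals the max flow.
In the residual graph, reachable from S: {S, R, U}.
Min-cut edges: S→V (4), S→T (5), R→T (2), U→T (2); capacity 4 + 5 + 2 + 2 = 13.

13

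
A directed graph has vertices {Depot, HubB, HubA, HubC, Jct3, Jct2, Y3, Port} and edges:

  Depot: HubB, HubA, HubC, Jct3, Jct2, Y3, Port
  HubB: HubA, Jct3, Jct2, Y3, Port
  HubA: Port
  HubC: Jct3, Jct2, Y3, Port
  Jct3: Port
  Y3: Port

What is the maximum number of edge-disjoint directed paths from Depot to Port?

Assign every edge capacity 1; by Menger, the answer equals the max flow.
Path Depot→Port (+1); total 1.
Path Depot→HubB→Port (+1); total 2.
Path Depot→HubA→Port (+1); total 3.
Path Depot→HubC→Port (+1); total 4.
Path Depot→Jct3→Port (+1); total 5.
Path Depot→Y3→Port (+1); total 6.
No residual Depot→Port path; max flow = 6.
Certifying cut of size 6: {Depot→HubA, Depot→HubB, Depot→HubC, Depot→Jct3, Depot→Port, Depot→Y3}.

6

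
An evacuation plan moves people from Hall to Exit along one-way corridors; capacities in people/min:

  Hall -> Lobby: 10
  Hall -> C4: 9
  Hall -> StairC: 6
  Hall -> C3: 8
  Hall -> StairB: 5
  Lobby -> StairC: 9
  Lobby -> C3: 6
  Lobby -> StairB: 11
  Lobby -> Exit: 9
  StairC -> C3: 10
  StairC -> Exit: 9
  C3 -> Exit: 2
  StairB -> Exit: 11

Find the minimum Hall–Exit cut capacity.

23

Augment Hall→Lobby→Exit: bottleneck 9, flow now 9.
Augment Hall→StairC→Exit: bottleneck 6, flow now 15.
Augment Hall→C3→Exit: bottleneck 2, flow now 17.
Augment Hall→StairB→Exit: bottleneck 5, flow now 22.
Augment Hall→Lobby→StairC→Exit: bottleneck 1, flow now 23.
No augmenting path remains; maximum flow = 23.
By max-flow min-cut, the minimum cut capacity equals the max flow.
In the residual graph, reachable from Hall: {Hall, C4, C3}.
Min-cut edges: Hall→Lobby (10), Hall→StairC (6), Hall→StairB (5), C3→Exit (2); capacity 10 + 6 + 5 + 2 = 23.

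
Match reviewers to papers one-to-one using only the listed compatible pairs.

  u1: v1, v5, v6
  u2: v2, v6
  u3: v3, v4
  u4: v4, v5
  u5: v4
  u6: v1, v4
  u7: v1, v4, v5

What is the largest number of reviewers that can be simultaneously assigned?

6

Unit-capacity flow: source→left, listed edges, right→sink; max matching = max flow.
Augmenting path u1→v1 (+1); matched 1.
Augmenting path u2→v2 (+1); matched 2.
Augmenting path u3→v3 (+1); matched 3.
Augmenting path u4→v4 (+1); matched 4.
Augmenting path u7→v5 (+1); matched 5.
Augmenting path u6→v1→u1→v6 (+1); matched 6.
No augmenting path remains; maximum matching = 6.
König certificate: {u1, u2, u3, v1, v4, v5} is a vertex cover of size 6 (every listed pair touches it), so no matching can be larger.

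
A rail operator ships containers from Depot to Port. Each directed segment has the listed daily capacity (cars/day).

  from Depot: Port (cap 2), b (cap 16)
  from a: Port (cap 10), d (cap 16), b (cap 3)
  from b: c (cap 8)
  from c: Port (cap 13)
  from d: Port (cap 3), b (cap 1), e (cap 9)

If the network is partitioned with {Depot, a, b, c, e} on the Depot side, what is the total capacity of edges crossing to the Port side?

Edges leaving {Depot, a, b, c, e}: Depot→Port (2), a→d (16), a→Port (10), c→Port (13).
Cut capacity = 2 + 16 + 10 + 13 = 41.

41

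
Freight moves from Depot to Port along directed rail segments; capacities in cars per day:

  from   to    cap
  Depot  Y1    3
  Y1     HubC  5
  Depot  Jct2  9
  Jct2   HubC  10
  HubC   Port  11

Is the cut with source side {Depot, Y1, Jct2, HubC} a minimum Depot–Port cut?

Given cut capacity: 11 = 11.
Augment Depot→Y1→HubC→Port: bottleneck 3, flow now 3.
Augment Depot→Jct2→HubC→Port: bottleneck 8, flow now 11.
No augmenting path remains; maximum flow = 11.
Cut capacity 11 equals the max flow, so it is a minimum cut.

Yes — it is a minimum cut (capacity 11).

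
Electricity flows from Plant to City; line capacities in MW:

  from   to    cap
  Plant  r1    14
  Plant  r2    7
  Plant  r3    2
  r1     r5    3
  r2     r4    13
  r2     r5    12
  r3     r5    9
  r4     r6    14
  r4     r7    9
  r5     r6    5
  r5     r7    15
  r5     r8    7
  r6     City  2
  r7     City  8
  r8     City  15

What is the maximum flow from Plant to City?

12

Augment Plant→r1→r5→r6→City: bottleneck 2, flow now 2.
Augment Plant→r1→r5→r7→City: bottleneck 1, flow now 3.
Augment Plant→r2→r4→r7→City: bottleneck 7, flow now 10.
Augment Plant→r3→r5→r8→City: bottleneck 2, flow now 12.
No augmenting path remains; maximum flow = 12.
In the residual graph, reachable from Plant: {Plant, r1}.
Min-cut edges: Plant→r2 (7), Plant→r3 (2), r1→r5 (3); capacity 7 + 2 + 3 = 12.
This cut is saturated, so no flow can exceed 12.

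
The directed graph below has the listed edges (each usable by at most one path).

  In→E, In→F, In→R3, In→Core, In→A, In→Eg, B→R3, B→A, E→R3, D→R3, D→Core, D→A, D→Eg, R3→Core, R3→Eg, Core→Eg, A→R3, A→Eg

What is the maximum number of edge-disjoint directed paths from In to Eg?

4

Assign every edge capacity 1; by Menger, the answer equals the max flow.
Path In→Eg (+1); total 1.
Path In→R3→Eg (+1); total 2.
Path In→Core→Eg (+1); total 3.
Path In→A→Eg (+1); total 4.
No residual In→Eg path; max flow = 4.
Certifying cut of size 4: {Core→Eg, In→A, In→Eg, R3→Eg}.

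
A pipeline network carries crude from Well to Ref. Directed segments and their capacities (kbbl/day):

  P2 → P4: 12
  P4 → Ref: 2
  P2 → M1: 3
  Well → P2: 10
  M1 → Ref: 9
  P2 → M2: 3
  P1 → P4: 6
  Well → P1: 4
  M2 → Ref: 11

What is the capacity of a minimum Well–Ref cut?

Augment Well→P2→M2→Ref: bottleneck 3, flow now 3.
Augment Well→P2→P4→Ref: bottleneck 2, flow now 5.
Augment Well→P2→M1→Ref: bottleneck 3, flow now 8.
No augmenting path remains; maximum flow = 8.
By max-flow min-cut, the minimum cut capacity equals the max flow.
In the residual graph, reachable from Well: {Well, P2, P1, P4}.
Min-cut edges: P2→M2 (3), P2→M1 (3), P4→Ref (2); capacity 3 + 3 + 2 = 8.

8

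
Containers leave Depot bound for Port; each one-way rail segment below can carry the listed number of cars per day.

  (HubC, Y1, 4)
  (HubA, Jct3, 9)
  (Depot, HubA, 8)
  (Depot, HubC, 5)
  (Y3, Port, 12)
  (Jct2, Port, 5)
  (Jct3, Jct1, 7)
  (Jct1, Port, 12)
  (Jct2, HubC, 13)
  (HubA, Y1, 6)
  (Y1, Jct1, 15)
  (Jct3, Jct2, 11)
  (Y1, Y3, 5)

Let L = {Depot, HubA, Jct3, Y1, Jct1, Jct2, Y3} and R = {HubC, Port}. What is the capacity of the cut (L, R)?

Edges leaving {Depot, HubA, Jct3, Y1, Jct1, Jct2, Y3}: Depot→HubC (5), Jct1→Port (12), Jct2→HubC (13), Jct2→Port (5), Y3→Port (12).
Cut capacity = 5 + 12 + 13 + 5 + 12 = 47.

47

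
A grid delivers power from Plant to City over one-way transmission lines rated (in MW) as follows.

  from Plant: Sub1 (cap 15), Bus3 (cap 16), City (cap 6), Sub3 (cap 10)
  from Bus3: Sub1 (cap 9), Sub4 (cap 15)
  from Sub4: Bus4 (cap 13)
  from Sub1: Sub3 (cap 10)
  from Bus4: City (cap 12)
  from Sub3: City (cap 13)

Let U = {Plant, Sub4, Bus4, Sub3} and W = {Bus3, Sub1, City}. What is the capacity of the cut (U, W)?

Edges leaving {Plant, Sub4, Bus4, Sub3}: Plant→Bus3 (16), Plant→Sub1 (15), Plant→City (6), Bus4→City (12), Sub3→City (13).
Cut capacity = 16 + 15 + 6 + 12 + 13 = 62.

62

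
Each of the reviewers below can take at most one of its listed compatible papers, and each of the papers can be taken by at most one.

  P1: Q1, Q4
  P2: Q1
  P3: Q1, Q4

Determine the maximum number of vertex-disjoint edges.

Unit-capacity flow: source→left, listed edges, right→sink; max matching = max flow.
Augmenting path P1→Q1 (+1); matched 1.
Augmenting path P3→Q4 (+1); matched 2.
No augmenting path remains; maximum matching = 2.
König certificate: {Q1, Q4} is a vertex cover of size 2 (every listed pair touches it), so no matching can be larger.

2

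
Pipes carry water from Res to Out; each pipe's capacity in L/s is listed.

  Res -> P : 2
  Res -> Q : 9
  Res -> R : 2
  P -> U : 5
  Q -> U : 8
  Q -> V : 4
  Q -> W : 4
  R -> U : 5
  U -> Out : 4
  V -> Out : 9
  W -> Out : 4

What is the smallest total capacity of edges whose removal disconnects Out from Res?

Augment Res→P→U→Out: bottleneck 2, flow now 2.
Augment Res→Q→U→Out: bottleneck 2, flow now 4.
Augment Res→Q→V→Out: bottleneck 4, flow now 8.
Augment Res→Q→W→Out: bottleneck 3, flow now 11.
Augment Res→R→U→Q→W→Out: bottleneck 1, flow now 12. (uses reverse residual edge)
No augmenting path remains; maximum flow = 12.
By max-flow min-cut, the minimum cut capacity equals the max flow.
In the residual graph, reachable from Res: {Res, P, Q, R, U}.
Min-cut edges: Q→V (4), Q→W (4), U→Out (4); capacity 4 + 4 + 4 = 12.

12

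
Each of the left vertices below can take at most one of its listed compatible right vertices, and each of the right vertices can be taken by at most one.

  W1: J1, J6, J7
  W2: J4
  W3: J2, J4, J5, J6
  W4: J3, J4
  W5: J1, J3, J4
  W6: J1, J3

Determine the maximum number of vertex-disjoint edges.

Unit-capacity flow: source→left, listed edges, right→sink; max matching = max flow.
Augmenting path W1→J1 (+1); matched 1.
Augmenting path W2→J4 (+1); matched 2.
Augmenting path W3→J2 (+1); matched 3.
Augmenting path W4→J3 (+1); matched 4.
Augmenting path W5→J1→W1→J6 (+1); matched 5.
No augmenting path remains; maximum matching = 5.
König certificate: {W1, W3, J1, J3, J4} is a vertex cover of size 5 (every listed pair touches it), so no matching can be larger.

5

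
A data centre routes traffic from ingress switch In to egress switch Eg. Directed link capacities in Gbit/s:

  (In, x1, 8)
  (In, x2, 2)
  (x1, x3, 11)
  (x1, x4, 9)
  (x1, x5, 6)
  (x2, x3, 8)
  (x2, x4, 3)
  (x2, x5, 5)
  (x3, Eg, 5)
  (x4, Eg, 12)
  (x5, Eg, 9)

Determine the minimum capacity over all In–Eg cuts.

10

Augment In→x1→x3→Eg: bottleneck 5, flow now 5.
Augment In→x1→x4→Eg: bottleneck 3, flow now 8.
Augment In→x2→x4→Eg: bottleneck 2, flow now 10.
No augmenting path remains; maximum flow = 10.
By max-flow min-cut, the minimum cut capacity equals the max flow.
In the residual graph, reachable from In: {In}.
Min-cut edges: In→x1 (8), In→x2 (2); capacity 8 + 2 = 10.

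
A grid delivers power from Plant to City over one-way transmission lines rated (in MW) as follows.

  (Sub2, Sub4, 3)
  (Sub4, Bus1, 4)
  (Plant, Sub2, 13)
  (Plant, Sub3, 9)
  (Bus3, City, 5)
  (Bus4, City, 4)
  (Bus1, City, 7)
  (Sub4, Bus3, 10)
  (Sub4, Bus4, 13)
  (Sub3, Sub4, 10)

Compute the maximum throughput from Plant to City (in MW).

12

Augment Plant→Sub2→Sub4→Bus3→City: bottleneck 3, flow now 3.
Augment Plant→Sub3→Sub4→Bus3→City: bottleneck 2, flow now 5.
Augment Plant→Sub3→Sub4→Bus1→City: bottleneck 4, flow now 9.
Augment Plant→Sub3→Sub4→Bus4→City: bottleneck 3, flow now 12.
No augmenting path remains; maximum flow = 12.
In the residual graph, reachable from Plant: {Plant, Sub2}.
Min-cut edges: Plant→Sub3 (9), Sub2→Sub4 (3); capacity 9 + 3 = 12.
This cut is saturated, so no flow can exceed 12.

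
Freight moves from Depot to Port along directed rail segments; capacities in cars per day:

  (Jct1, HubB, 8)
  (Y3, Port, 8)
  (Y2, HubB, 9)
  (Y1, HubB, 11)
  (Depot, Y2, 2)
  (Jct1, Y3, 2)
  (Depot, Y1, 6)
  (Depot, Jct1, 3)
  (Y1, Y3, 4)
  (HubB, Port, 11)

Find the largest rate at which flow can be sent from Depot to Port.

Augment Depot→Jct1→HubB→Port: bottleneck 3, flow now 3.
Augment Depot→Y2→HubB→Port: bottleneck 2, flow now 5.
Augment Depot→Y1→HubB→Port: bottleneck 6, flow now 11.
No augmenting path remains; maximum flow = 11.
In the residual graph, reachable from Depot: {Depot}.
Min-cut edges: Depot→Jct1 (3), Depot→Y2 (2), Depot→Y1 (6); capacity 3 + 2 + 6 = 11.
This cut is saturated, so no flow can exceed 11.

11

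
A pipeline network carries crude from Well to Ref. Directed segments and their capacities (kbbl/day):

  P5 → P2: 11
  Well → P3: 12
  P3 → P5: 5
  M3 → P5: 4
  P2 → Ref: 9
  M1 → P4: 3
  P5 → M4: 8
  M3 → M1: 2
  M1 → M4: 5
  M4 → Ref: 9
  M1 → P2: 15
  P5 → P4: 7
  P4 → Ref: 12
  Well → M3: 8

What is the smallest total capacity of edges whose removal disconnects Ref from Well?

11

Augment Well→P3→P5→P2→Ref: bottleneck 5, flow now 5.
Augment Well→M3→M1→P2→Ref: bottleneck 2, flow now 7.
Augment Well→M3→P5→P2→Ref: bottleneck 2, flow now 9.
Augment Well→M3→P5→M4→Ref: bottleneck 2, flow now 11.
No augmenting path remains; maximum flow = 11.
By max-flow min-cut, the minimum cut capacity equals the max flow.
In the residual graph, reachable from Well: {Well, P3, M3}.
Min-cut edges: P3→P5 (5), M3→M1 (2), M3→P5 (4); capacity 5 + 2 + 4 = 11.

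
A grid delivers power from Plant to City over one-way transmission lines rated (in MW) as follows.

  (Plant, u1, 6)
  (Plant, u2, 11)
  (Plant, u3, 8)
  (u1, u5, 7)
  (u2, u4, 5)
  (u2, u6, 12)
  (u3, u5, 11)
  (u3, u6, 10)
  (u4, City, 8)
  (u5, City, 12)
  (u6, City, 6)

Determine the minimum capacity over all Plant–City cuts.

Augment Plant→u1→u5→City: bottleneck 6, flow now 6.
Augment Plant→u2→u4→City: bottleneck 5, flow now 11.
Augment Plant→u2→u6→City: bottleneck 6, flow now 17.
Augment Plant→u3→u5→City: bottleneck 6, flow now 23.
No augmenting path remains; maximum flow = 23.
By max-flow min-cut, the minimum cut capacity equals the max flow.
In the residual graph, reachable from Plant: {Plant, u1, u2, u3, u5, u6}.
Min-cut edges: u2→u4 (5), u5→City (12), u6→City (6); capacity 5 + 12 + 6 = 23.

23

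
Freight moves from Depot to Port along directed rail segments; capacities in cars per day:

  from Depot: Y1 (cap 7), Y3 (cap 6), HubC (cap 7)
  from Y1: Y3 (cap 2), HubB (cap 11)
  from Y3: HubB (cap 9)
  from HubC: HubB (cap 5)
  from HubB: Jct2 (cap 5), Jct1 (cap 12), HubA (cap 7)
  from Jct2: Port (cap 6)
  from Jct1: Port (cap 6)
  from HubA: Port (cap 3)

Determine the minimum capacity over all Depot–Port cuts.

14

Augment Depot→Y1→HubB→Jct2→Port: bottleneck 5, flow now 5.
Augment Depot→Y1→HubB→Jct1→Port: bottleneck 2, flow now 7.
Augment Depot→Y3→HubB→Jct1→Port: bottleneck 4, flow now 11.
Augment Depot→Y3→HubB→HubA→Port: bottleneck 2, flow now 13.
Augment Depot→HubC→HubB→HubA→Port: bottleneck 1, flow now 14.
No augmenting path remains; maximum flow = 14.
By max-flow min-cut, the minimum cut capacity equals the max flow.
In the residual graph, reachable from Depot: {Depot, Y1, Y3, HubC, HubB, Jct1, HubA}.
Min-cut edges: HubB→Jct2 (5), Jct1→Port (6), HubA→Port (3); capacity 5 + 6 + 3 = 14.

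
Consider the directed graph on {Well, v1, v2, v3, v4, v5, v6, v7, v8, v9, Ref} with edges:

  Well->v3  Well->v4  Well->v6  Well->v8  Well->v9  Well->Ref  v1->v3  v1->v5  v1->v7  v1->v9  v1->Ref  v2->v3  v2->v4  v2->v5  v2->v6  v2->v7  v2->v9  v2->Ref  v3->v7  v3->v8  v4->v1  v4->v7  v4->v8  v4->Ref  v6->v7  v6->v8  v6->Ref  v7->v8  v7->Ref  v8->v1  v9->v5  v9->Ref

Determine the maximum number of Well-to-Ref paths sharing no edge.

Assign every edge capacity 1; by Menger, the answer equals the max flow.
Path Well→Ref (+1); total 1.
Path Well→v4→Ref (+1); total 2.
Path Well→v6→Ref (+1); total 3.
Path Well→v9→Ref (+1); total 4.
Path Well→v3→v7→Ref (+1); total 5.
Path Well→v8→v1→Ref (+1); total 6.
No residual Well→Ref path; max flow = 6.
Certifying cut of size 6: {Well→Ref, Well→v3, Well→v4, Well→v6, Well→v8, Well→v9}.

6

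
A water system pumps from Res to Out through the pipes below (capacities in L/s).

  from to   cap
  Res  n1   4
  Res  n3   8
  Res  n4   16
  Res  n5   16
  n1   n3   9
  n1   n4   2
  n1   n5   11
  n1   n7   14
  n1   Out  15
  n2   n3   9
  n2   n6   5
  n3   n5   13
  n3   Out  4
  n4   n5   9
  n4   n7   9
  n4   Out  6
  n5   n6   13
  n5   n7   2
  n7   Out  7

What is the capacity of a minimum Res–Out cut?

21

Augment Res→n1→Out: bottleneck 4, flow now 4.
Augment Res→n3→Out: bottleneck 4, flow now 8.
Augment Res→n4→Out: bottleneck 6, flow now 14.
Augment Res→n4→n7→Out: bottleneck 7, flow now 21.
No augmenting path remains; maximum flow = 21.
By max-flow min-cut, the minimum cut capacity equals the max flow.
In the residual graph, reachable from Res: {Res, n3, n4, n5, n6, n7}.
Min-cut edges: Res→n1 (4), n3→Out (4), n4→Out (6), n7→Out (7); capacity 4 + 4 + 6 + 7 = 21.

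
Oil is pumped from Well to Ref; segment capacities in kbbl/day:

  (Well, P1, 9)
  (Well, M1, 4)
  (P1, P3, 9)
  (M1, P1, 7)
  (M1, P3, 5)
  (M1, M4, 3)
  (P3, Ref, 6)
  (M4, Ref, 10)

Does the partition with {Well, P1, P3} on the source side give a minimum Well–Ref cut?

Given cut capacity: 4 + 6 = 10.
Augment Well→P1→P3→Ref: bottleneck 6, flow now 6.
Augment Well→M1→M4→Ref: bottleneck 3, flow now 9.
No augmenting path remains; maximum flow = 9.
In the residual graph, reachable from Well: {Well, P1, M1, P3}.
Min-cut edges: M1→M4 (3), P3→Ref (6); capacity 3 + 6 = 9.
Cut capacity 10 exceeds the max flow 9, so it is not minimum.

No — its capacity is 10, but the minimum cut has capacity 9.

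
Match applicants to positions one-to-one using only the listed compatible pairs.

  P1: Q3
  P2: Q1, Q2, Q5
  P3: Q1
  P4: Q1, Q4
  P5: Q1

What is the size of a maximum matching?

4

Unit-capacity flow: source→left, listed edges, right→sink; max matching = max flow.
Augmenting path P1→Q3 (+1); matched 1.
Augmenting path P2→Q1 (+1); matched 2.
Augmenting path P4→Q4 (+1); matched 3.
Augmenting path P3→Q1→P2→Q2 (+1); matched 4.
No augmenting path remains; maximum matching = 4.
König certificate: {P1, P2, P4, Q1} is a vertex cover of size 4 (every listed pair touches it), so no matching can be larger.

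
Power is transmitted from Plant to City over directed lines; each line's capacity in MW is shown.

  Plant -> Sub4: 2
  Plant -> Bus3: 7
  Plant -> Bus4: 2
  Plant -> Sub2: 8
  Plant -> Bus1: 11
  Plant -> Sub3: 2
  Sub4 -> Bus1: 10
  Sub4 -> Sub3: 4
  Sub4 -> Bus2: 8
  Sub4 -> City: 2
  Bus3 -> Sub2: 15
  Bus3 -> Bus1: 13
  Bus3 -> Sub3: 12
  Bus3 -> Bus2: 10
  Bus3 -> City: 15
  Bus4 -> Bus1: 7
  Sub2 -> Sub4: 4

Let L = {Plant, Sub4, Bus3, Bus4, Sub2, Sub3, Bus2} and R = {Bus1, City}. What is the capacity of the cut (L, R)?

Edges leaving {Plant, Sub4, Bus3, Bus4, Sub2, Sub3, Bus2}: Plant→Bus1 (11), Sub4→Bus1 (10), Sub4→City (2), Bus3→Bus1 (13), Bus3→City (15), Bus4→Bus1 (7).
Cut capacity = 11 + 10 + 2 + 13 + 15 + 7 = 58.

58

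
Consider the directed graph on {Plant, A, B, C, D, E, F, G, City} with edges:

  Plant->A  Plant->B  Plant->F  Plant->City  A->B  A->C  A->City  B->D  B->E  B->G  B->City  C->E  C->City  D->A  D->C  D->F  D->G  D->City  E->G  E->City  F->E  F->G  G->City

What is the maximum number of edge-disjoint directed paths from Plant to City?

Assign every edge capacity 1; by Menger, the answer equals the max flow.
Path Plant→City (+1); total 1.
Path Plant→A→City (+1); total 2.
Path Plant→B→City (+1); total 3.
Path Plant→F→E→City (+1); total 4.
No residual Plant→City path; max flow = 4.
Certifying cut of size 4: {Plant→A, Plant→B, Plant→City, Plant→F}.

4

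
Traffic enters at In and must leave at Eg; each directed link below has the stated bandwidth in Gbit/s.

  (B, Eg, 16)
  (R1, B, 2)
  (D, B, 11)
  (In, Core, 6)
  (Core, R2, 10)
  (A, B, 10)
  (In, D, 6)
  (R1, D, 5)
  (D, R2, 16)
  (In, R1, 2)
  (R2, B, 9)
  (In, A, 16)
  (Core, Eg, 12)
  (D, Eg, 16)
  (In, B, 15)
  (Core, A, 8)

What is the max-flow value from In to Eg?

30

Augment In→Core→Eg: bottleneck 6, flow now 6.
Augment In→D→Eg: bottleneck 6, flow now 12.
Augment In→B→Eg: bottleneck 15, flow now 27.
Augment In→R1→D→Eg: bottleneck 2, flow now 29.
Augment In→A→B→Eg: bottleneck 1, flow now 30.
No augmenting path remains; maximum flow = 30.
In the residual graph, reachable from In: {In, A, B}.
Min-cut edges: In→Core (6), In→R1 (2), In→D (6), B→Eg (16); capacity 6 + 2 + 6 + 16 = 30.
This cut is saturated, so no flow can exceed 30.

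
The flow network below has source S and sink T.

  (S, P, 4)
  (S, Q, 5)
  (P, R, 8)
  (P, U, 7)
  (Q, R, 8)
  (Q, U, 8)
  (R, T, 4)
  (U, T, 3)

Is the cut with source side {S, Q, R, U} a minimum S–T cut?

Given cut capacity: 4 + 4 + 3 = 11.
Augment S→P→R→T: bottleneck 4, flow now 4.
Augment S→Q→U→T: bottleneck 3, flow now 7.
No augmenting path remains; maximum flow = 7.
In the residual graph, reachable from S: {S, P, Q, R, U}.
Min-cut edges: R→T (4), U→T (3); capacity 4 + 3 = 7.
Cut capacity 11 exceeds the max flow 7, so it is not minimum.

No — its capacity is 11, but the minimum cut has capacity 7.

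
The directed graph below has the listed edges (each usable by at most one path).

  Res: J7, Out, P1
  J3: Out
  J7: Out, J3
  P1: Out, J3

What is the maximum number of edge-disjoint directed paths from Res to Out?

Assign every edge capacity 1; by Menger, the answer equals the max flow.
Path Res→Out (+1); total 1.
Path Res→P1→Out (+1); total 2.
Path Res→J7→Out (+1); total 3.
No residual Res→Out path; max flow = 3.
Certifying cut of size 3: {Res→J7, Res→Out, Res→P1}.

3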